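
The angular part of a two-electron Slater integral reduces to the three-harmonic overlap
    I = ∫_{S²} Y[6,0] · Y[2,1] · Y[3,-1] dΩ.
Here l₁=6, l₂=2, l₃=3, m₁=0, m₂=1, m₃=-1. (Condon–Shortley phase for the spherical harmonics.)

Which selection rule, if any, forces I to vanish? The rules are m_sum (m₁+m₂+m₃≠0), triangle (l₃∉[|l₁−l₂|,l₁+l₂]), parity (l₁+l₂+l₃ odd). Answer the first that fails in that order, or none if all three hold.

m₁+m₂+m₃ = 0 + 1 − 1 = 0  ✓
triangle: |6−2|=4 ≤ l₃=3 ≤ 6+2=8  ✗
parity: l₁+l₂+l₃ = 11 is odd

triangle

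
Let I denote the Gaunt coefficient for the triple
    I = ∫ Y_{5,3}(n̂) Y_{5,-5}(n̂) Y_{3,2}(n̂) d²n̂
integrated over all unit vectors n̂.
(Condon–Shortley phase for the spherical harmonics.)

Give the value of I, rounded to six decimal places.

l₁+l₂+l₃=13 is odd: 3j(l;000)=0 ⇒ I=0

0.000000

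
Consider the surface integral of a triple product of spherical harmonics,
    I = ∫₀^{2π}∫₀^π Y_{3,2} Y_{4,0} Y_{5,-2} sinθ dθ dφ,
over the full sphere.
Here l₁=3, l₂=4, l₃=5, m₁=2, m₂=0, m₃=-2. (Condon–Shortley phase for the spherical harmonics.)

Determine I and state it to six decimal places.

-0.065427

Checks pass: Σm=0; 12 even; l₃=5∈[1,7].
(2·3+1)(2·4+1)(2·5+1) = 693
Δ: 2! 4! 6! / 13! → 1/180180
sum: t=0:+1/576 t=1:−1/144 t=2:+1/576 = -1/288
3j²(3 4 5; 0 0 0) = Δ·Π!·Σ² = 20/1001  (sign +1)
sum: t=0:+1/576 t=1:−1/864 = 1/1728
3j²(3 4 5; 2 0 -2) = Δ·Π!·Σ² = 5/1287  (sign -1)
combine: 4πI² = 693·20/1001·5/1287 = 100/1859
take √, sign -1: I = -0.06542675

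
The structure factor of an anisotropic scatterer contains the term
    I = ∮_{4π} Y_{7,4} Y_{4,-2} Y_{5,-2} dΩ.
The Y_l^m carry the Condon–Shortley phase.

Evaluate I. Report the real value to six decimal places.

Rules hold: Σm=0, L=16 even, 3≤5≤11.
N = 15·9·11 = 1485
Δ = 6!·8!·2!/17! = 1/6126120
Racah Σ t=2..4: t=2:+1/69120 t=3:−1/20736 t=4:+1/69120 = -1/51840
⇒ 3j(7 4 5; 0 0 0)² = 280/21879, sgn +1
Racah Σ t=0..2: t=0:+1/1036800 t=1:−1/172800 t=2:+1/483840 = -1/362880
⇒ 3j(7 4 5; 4 -2 -2)² = 20/1547, sgn +1
4πI² = N·(3j₀)²·(3jₘ)² = 12000/48841
I = +1·√(0.245695/4π) = 0.13982777

0.139828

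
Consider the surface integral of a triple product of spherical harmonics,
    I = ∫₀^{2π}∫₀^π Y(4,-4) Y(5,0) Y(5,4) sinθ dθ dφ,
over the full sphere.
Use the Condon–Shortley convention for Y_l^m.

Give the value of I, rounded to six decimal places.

0.130198

Checks pass: Σm=0; 14 even; l₃=5∈[1,9].
(2·4+1)(2·5+1)(2·5+1) = 1089
Δ: 4! 4! 6! / 15! → 1/3153150
sum: t=0:+1/69120 t=1:−1/1728 t=2:+1/576 t=3:−1/1728 t=4:+1/69120 = 7/11520
3j²(4 5 5; 0 0 0) = Δ·Π!·Σ² = 2/143  (sign -1)
sum: t=4:+1/69120 = 1/69120
3j²(4 5 5; -4 0 4) = Δ·Π!·Σ² = 2/143  (sign -1)
combine: 4πI² = 1089·2/143·2/143 = 36/169
take √, sign +1: I = 0.13019760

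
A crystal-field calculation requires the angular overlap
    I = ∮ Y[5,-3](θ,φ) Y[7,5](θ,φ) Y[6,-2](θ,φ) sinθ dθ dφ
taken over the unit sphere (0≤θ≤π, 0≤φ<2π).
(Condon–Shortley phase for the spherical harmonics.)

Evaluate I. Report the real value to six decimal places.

0.010531

Rules hold: Σm=0, L=18 even, 2≤6≤12.
N = 11·15·13 = 2145
Δ = 6!·4!·8!/19! = 1/174594420
Racah Σ t=1..5: t=1:−1/4147200 t=2:+1/207360 t=3:−1/82944 t=4:+1/207360 t=5:−1/4147200 = -1/345600
⇒ 3j(5 7 6; 0 0 0)² = 420/46189, sgn -1
Racah Σ t=4..6: t=4:+1/46448640 t=5:−1/3628800 t=6:+1/4147200 = -1/77414400
⇒ 3j(5 7 6; -3 5 -2)² = 3/41990, sgn -1
4πI² = N·(3j₀)²·(3jₘ)² = 1890/1356277
I = +1·√(0.00139352/4π) = 0.01053057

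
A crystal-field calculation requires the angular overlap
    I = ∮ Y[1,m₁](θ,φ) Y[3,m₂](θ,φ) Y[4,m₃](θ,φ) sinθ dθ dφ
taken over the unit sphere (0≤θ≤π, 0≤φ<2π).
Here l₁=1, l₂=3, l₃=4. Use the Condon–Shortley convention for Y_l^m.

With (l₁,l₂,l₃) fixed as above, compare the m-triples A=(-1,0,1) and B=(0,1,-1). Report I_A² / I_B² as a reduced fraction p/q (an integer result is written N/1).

l's match ⇒ only the (l;m) 3-j factors differ between A and B.
A: triangle coeff Δ(1,3,4) = 1/252; Σ_t [0,0]: t=0:+1/72 = 1/72; (3j)²=5/126 [(1 3 4; -1 0 1)], sign=-1
B: triangle coeff Δ(1,3,4) = 1/252; Σ_t [0,0]: t=0:+1/48 = 1/48; (3j)²=5/84 [(1 3 4; 0 1 -1)], sign=-1
I_A²/I_B² = (5/126)/(5/84) = 2/3

2/3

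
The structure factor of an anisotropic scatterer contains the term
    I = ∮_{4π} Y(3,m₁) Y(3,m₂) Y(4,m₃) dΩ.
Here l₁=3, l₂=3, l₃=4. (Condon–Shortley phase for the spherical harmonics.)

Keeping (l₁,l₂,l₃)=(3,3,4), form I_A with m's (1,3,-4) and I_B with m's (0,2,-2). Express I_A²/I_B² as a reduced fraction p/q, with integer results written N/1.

l's match ⇒ only the (l;m) 3-j factors differ between A and B.
A: triangle coeff Δ(3,3,4) = 1/34650; Σ_t [2,2]: t=2:+1/1152 = 1/1152; (3j)²=1/33 [(3 3 4; 1 3 -4)], sign=+1
B: triangle coeff Δ(3,3,4) = 1/34650; Σ_t [1,2]: t=1:−1/96 t=2:+1/72 = 1/288; (3j)²=1/462 [(3 3 4; 0 2 -2)], sign=+1
I_A²/I_B² = (1/33)/(1/462) = 14/1

14/1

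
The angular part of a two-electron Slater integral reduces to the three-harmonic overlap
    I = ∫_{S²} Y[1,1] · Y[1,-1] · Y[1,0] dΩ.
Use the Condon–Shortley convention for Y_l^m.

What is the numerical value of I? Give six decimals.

0.000000

L=3 odd ⇒ parity kills the (l;000) factor ⇒ I = 0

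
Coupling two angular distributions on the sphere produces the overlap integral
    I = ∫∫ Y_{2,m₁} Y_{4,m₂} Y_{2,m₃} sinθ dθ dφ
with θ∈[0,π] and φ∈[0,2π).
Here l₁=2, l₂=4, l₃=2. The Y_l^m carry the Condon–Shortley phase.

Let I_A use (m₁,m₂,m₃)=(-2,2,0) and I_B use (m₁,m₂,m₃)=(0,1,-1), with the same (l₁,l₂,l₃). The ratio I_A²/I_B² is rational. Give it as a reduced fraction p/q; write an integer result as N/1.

1/2

Same 2,4,2: normalisation and zero-m 3j drop out of the ratio.
A: Δ: 4! 0! 4! / 9! → 1/630; sum: t=4:+1/96 = 1/96; 3j²(2 4 2; -2 2 0) = Δ·Π!·Σ² = 1/42  (sign +1)
B: Δ: 4! 0! 4! / 9! → 1/630; sum: t=2:+1/24 = 1/24; 3j²(2 4 2; 0 1 -1) = Δ·Π!·Σ² = 1/21  (sign -1)
I_A²/I_B² = (1/42)/(1/21) = 1/2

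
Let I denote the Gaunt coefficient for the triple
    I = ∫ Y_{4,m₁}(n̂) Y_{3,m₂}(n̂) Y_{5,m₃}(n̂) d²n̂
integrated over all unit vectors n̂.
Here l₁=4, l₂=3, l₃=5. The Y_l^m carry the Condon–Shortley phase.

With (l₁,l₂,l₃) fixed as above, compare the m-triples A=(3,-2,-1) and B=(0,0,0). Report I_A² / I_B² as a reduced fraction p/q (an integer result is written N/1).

Shared (l₁,l₂,l₃)=(4,3,5): N and (l;000)² cancel in I_A²/I_B².
A: Δ = 2!·6!·4!/13! = 1/180180; Racah Σ t=0..1: t=0:+1/1440 t=1:−1/17280 = 11/17280; ⇒ 3j(4 3 5; 3 -2 -1)² = 11/468, sgn +1
B: Δ = 2!·6!·4!/13! = 1/180180; Racah Σ t=0..2: t=0:+1/576 t=1:−1/144 t=2:+1/576 = -1/288; ⇒ 3j(4 3 5; 0 0 0)² = 20/1001, sgn +1
I_A²/I_B² = (11/468)/(20/1001) = 847/720

847/720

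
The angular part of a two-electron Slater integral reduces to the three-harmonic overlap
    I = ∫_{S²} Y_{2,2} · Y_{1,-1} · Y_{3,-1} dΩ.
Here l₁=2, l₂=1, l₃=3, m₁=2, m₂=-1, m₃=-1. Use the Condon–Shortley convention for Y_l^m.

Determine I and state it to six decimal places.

m-sum 0 ✓  L=6 even ✓  1≤3≤3 ✓
Π(2lᵢ+1) = 5×3×7 = 105
triangle coeff Δ(2,1,3) = 1/105
Σ_t [0,0]: t=0:+1/4 = 1/4
(3j)²=3/35 [(2 1 3; 0 0 0)], sign=-1
Σ_t [0,0]: t=0:+1/48 = 1/48
(3j)²=1/105 [(2 1 3; 2 -1 -1)], sign=+1
⇒ 4πI² = 3/35
I = (-1)√(3/35/(4π)) = -0.08258890

-0.082589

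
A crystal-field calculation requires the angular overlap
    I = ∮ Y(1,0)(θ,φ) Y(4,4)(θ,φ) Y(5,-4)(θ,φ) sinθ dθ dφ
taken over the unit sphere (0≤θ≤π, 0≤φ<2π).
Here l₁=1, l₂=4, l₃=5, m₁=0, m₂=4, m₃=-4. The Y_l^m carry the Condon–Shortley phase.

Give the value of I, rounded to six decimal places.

m-sum 0 ✓  L=10 even ✓  3≤5≤5 ✓
Π(2lᵢ+1) = 3×9×11 = 297
triangle coeff Δ(1,4,5) = 1/495
Σ_t [0,0]: t=0:+1/576 = 1/576
(3j)²=5/99 [(1 4 5; 0 0 0)], sign=-1
Σ_t [0,0]: t=0:+1/40320 = 1/40320
(3j)²=1/55 [(1 4 5; 0 4 -4)], sign=-1
⇒ 4πI² = 3/11
I = (+1)√(3/11/(4π)) = 0.14731920

0.147319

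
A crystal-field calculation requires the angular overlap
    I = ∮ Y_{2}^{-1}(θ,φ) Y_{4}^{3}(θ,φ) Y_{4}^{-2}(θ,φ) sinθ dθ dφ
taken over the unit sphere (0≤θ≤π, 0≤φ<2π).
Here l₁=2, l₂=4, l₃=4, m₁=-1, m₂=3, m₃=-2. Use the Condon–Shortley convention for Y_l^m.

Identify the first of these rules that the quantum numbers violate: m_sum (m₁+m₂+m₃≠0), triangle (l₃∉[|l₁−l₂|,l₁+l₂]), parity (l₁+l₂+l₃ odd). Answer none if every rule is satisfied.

none

m₁+m₂+m₃ = -1 + 3 − 2 = 0  ✓
triangle: |2−4|=2 ≤ l₃=4 ≤ 2+4=6  ✓
parity: l₁+l₂+l₃ = 10 is even  ✓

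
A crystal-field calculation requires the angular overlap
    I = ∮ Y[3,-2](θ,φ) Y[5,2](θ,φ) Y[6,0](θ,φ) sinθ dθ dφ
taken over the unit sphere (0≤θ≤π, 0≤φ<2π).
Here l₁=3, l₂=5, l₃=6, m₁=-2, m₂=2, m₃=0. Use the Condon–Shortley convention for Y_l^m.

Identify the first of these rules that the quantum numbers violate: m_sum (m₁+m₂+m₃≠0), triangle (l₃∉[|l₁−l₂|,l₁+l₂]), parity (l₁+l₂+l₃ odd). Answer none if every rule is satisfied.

azimuthal sum: -2 + 2 + 0 = 0  ✓
2 ≤ 6 ≤ 8 (triangle on l)  ✓
L = 3 + 5 + 6 = 14 (even)  ✓

none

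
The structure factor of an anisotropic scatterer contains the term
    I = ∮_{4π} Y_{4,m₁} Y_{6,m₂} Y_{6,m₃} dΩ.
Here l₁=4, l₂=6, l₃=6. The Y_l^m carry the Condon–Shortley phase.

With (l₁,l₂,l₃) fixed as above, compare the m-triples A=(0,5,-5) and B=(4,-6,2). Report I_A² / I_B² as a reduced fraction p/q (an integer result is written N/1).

Shared (l₁,l₂,l₃)=(4,6,6): N and (l;000)² cancel in I_A²/I_B².
A: Δ = 4!·4!·8!/17! = 1/15315300; Racah Σ t=3..4: t=3:−1/1451520 t=4:+1/2903040 = -1/2903040; ⇒ 3j(4 6 6; 0 5 -5)² = 11/1547, sgn +1
B: Δ = 4!·4!·8!/17! = 1/15315300; Racah Σ t=0..0: t=0:+1/23224320 = 1/23224320; ⇒ 3j(4 6 6; 4 -6 2)² = 1/442, sgn +1
I_A²/I_B² = (11/1547)/(1/442) = 22/7

22/7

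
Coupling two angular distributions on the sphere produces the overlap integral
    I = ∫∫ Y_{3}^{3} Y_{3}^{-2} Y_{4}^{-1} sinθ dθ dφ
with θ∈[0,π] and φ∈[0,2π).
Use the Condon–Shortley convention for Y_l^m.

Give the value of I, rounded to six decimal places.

0.140463

Rules hold: Σm=0, L=10 even, 0≤4≤6.
N = 7·7·9 = 441
Δ = 2!·4!·4!/11! = 1/34650
Racah Σ t=0..2: t=0:+1/72 t=1:−1/16 t=2:+1/72 = -5/144
⇒ 3j(3 3 4; 0 0 0)² = 2/77, sgn -1
Racah Σ t=0..0: t=0:+1/288 = 1/288
⇒ 3j(3 3 4; 3 -2 -1)² = 5/231, sgn -1
4πI² = N·(3j₀)²·(3jₘ)² = 30/121
I = +1·√(0.247934/4π) = 0.14046335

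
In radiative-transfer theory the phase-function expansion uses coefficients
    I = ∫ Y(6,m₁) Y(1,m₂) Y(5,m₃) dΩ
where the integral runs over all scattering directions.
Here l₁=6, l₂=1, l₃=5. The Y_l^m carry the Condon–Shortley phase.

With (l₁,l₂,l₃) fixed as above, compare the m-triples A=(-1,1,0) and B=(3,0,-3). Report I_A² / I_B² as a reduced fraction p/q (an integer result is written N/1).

7/9

l's match ⇒ only the (l;m) 3-j factors differ between A and B.
A: triangle coeff Δ(6,1,5) = 1/858; Σ_t [2,2]: t=2:+1/28800 = 1/28800; (3j)²=7/286 [(6 1 5; -1 1 0)], sign=-1
B: triangle coeff Δ(6,1,5) = 1/858; Σ_t [1,1]: t=1:−1/80640 = -1/80640; (3j)²=9/286 [(6 1 5; 3 0 -3)], sign=-1
I_A²/I_B² = (7/286)/(9/286) = 7/9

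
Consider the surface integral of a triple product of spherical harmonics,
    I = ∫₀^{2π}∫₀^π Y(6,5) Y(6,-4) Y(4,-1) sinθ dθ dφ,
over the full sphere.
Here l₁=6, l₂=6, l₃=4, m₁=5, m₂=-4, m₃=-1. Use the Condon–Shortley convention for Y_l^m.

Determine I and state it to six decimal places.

0.047465

m-sum 0 ✓  L=16 even ✓  0≤4≤12 ✓
Π(2lᵢ+1) = 13×13×9 = 1521
triangle coeff Δ(6,6,4) = 1/15315300
Σ_t [2,6]: t=2:+1/829440 t=3:−1/25920 t=4:+1/9216 t=5:−1/25920 t=6:+1/829440 = 7/207360
(3j)²=28/2431 [(6 6 4; 0 0 0)], sign=+1
Σ_t [0,1]: t=0:+1/967680 t=1:−1/725760 = -1/2903040
(3j)²=5/3094 [(6 6 4; 5 -4 -1)], sign=+1
⇒ 4πI² = 90/3179
I = (+1)√(90/3179/(4π)) = 0.04746473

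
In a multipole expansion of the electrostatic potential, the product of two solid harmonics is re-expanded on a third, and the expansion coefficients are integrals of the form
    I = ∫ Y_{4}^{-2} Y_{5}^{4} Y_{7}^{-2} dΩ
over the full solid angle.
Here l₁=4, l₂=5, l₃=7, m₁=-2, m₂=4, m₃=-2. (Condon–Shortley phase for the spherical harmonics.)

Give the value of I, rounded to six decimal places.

-0.139414

Rules hold: Σm=0, L=16 even, 1≤7≤9.
N = 9·11·15 = 1485
Δ = 2!·6!·8!/17! = 1/6126120
Racah Σ t=0..2: t=0:+1/69120 t=1:−1/20736 t=2:+1/69120 = -1/51840
⇒ 3j(4 5 7; 0 0 0)² = 280/21879, sgn +1
Racah Σ t=1..2: t=1:−1/4838400 t=2:+1/483840 = 1/537600
⇒ 3j(4 5 7; -2 4 -2)² = 2187/170170, sgn -1
4πI² = N·(3j₀)²·(3jₘ)² = 131220/537251
I = -1·√(0.244243/4π) = -0.13941403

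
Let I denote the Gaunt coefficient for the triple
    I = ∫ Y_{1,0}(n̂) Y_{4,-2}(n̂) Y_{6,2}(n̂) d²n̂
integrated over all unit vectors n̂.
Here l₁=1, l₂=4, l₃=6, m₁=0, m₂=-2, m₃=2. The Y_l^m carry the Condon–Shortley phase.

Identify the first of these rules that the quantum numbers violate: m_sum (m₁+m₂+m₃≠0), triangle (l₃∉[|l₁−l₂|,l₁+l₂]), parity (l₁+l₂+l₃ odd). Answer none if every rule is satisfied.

triangle

Σmᵢ = 0  ✓
l₃∈[|l₁−l₂|,l₁+l₂]=[3,5], have l₃=6  ✗
Σlᵢ = 11 ⇒ odd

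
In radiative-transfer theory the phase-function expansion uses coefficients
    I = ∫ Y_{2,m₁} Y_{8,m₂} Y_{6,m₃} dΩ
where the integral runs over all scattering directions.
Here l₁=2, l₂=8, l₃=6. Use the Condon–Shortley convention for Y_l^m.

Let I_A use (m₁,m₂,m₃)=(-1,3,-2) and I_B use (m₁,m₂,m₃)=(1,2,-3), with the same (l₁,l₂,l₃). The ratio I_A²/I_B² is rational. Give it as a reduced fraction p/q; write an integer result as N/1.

33/8

Shared (l₁,l₂,l₃)=(2,8,6): N and (l;000)² cancel in I_A²/I_B².
A: Δ = 4!·0!·12!/17! = 1/30940; Racah Σ t=3..3: t=3:−1/5806080 = -1/5806080; ⇒ 3j(2 8 6; -1 3 -2)² = 165/6188, sgn -1
B: Δ = 4!·0!·12!/17! = 1/30940; Racah Σ t=1..1: t=1:−1/13063680 = -1/13063680; ⇒ 3j(2 8 6; 1 2 -3)² = 10/1547, sgn +1
I_A²/I_B² = (165/6188)/(10/1547) = 33/8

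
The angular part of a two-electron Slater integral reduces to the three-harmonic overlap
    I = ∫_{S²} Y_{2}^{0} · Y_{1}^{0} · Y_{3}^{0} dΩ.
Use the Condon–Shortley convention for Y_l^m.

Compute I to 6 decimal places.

0.247767

m-sum 0 ✓  L=6 even ✓  1≤3≤3 ✓
Π(2lᵢ+1) = 5×3×7 = 105
triangle coeff Δ(2,1,3) = 1/105
Σ_t [0,0]: t=0:+1/4 = 1/4
(3j)²=3/35 [(2 1 3; 0 0 0)], sign=-1
(m-triple is (0,0,0) — same symbol as above.)
⇒ 4πI² = 27/35
I = (+1)√(27/35/(4π)) = 0.24776670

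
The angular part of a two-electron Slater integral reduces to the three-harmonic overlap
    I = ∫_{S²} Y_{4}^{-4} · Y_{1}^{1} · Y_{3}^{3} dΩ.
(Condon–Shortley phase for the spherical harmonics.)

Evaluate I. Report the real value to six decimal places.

Checks pass: Σm=0; 8 even; l₃=3∈[3,5].
(2·4+1)(2·1+1)(2·3+1) = 189
Δ: 2! 6! 0! / 9! → 1/252
sum: t=1:−1/36 = -1/36
3j²(4 1 3; 0 0 0) = Δ·Π!·Σ² = 4/63  (sign +1)
sum: t=2:+1/1440 = 1/1440
3j²(4 1 3; -4 1 3) = Δ·Π!·Σ² = 1/9  (sign +1)
combine: 4πI² = 189·4/63·1/9 = 4/3
take √, sign +1: I = 0.32573501

0.325735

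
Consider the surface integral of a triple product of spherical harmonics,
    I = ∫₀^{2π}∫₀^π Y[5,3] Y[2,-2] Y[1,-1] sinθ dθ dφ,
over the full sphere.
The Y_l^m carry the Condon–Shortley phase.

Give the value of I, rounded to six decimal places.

triangle: need 3≤l₃≤7, have 1; I=0

0.000000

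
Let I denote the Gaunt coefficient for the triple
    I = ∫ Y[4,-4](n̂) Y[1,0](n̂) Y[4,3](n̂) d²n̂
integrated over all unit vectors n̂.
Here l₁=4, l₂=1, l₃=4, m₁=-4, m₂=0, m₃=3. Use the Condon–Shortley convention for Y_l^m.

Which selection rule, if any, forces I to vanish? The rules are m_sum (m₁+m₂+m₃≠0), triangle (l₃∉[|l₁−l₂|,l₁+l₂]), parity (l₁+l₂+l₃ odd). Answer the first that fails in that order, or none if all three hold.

azimuthal sum: -4 + 0 + 3 = -1  ✗
3 ≤ 4 ≤ 5 (triangle on l)
L = 4 + 1 + 4 = 9 (odd)

m_sum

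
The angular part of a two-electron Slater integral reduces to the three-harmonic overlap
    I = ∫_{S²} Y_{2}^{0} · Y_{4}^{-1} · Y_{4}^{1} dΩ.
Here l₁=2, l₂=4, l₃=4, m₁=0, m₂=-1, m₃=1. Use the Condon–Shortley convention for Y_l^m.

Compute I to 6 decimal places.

-0.139264

Checks pass: Σm=0; 10 even; l₃=4∈[2,6].
(2·2+1)(2·4+1)(2·4+1) = 405
Δ: 2! 2! 6! / 11! → 1/13860
sum: t=0:+1/192 t=1:−1/36 t=2:+1/192 = -5/288
3j²(2 4 4; 0 0 0) = Δ·Π!·Σ² = 20/693  (sign -1)
sum: t=0:+1/144 t=1:−1/48 t=2:+1/480 = -17/1440
3j²(2 4 4; 0 -1 1) = Δ·Π!·Σ² = 289/13860  (sign +1)
combine: 4πI² = 405·20/693·289/13860 = 1445/5929
take √, sign -1: I = -0.13926381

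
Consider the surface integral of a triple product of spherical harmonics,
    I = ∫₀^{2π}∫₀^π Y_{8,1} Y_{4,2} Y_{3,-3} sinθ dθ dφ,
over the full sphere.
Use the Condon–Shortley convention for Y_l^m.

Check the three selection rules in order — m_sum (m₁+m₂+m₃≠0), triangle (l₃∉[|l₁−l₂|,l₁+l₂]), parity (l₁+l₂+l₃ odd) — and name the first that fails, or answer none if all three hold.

azimuthal sum: 1 + 2 − 3 = 0  ✓
4 ≤ 3 ≤ 12 (triangle on l)  ✗
L = 8 + 4 + 3 = 15 (odd)

triangle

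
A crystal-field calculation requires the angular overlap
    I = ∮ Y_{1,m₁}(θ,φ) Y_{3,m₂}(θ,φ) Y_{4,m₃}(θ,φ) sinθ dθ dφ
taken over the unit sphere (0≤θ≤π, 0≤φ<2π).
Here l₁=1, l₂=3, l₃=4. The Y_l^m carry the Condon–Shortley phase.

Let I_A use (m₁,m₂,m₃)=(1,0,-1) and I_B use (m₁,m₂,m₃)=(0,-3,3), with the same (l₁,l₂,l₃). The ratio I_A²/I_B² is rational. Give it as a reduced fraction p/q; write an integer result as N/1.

Same 1,3,4: normalisation and zero-m 3j drop out of the ratio.
A: Δ: 0! 2! 6! / 9! → 1/252; sum: t=0:+1/72 = 1/72; 3j²(1 3 4; 1 0 -1) = Δ·Π!·Σ² = 5/126  (sign -1)
B: Δ: 0! 2! 6! / 9! → 1/252; sum: t=0:+1/720 = 1/720; 3j²(1 3 4; 0 -3 3) = Δ·Π!·Σ² = 1/36  (sign -1)
I_A²/I_B² = (5/126)/(1/36) = 10/7

10/7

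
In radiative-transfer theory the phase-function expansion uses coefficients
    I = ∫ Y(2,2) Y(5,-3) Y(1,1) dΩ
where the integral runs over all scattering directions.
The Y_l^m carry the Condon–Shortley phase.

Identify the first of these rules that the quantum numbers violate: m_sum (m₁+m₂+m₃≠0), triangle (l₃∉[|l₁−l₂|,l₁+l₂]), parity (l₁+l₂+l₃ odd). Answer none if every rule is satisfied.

triangle

m₁+m₂+m₃ = 2 − 3 + 1 = 0  ✓
triangle: |2−5|=3 ≤ l₃=1 ≤ 2+5=7  ✗
parity: l₁+l₂+l₃ = 8 is even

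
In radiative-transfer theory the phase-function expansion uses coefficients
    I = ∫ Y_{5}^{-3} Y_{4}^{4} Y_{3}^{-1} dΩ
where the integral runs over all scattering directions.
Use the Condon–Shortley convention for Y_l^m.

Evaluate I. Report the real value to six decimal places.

Checks pass: Σm=0; 12 even; l₃=3∈[1,9].
(2·5+1)(2·4+1)(2·3+1) = 693
Δ: 6! 4! 2! / 13! → 1/180180
sum: t=2:+1/576 t=3:−1/144 t=4:+1/576 = -1/288
3j²(5 4 3; 0 0 0) = Δ·Π!·Σ² = 20/1001  (sign +1)
sum: t=6:+1/5760 = 1/5760
3j²(5 4 3; -3 4 -1) = Δ·Π!·Σ² = 56/2145  (sign +1)
combine: 4πI² = 693·20/1001·56/2145 = 672/1859
take √, sign +1: I = 0.16960553

0.169606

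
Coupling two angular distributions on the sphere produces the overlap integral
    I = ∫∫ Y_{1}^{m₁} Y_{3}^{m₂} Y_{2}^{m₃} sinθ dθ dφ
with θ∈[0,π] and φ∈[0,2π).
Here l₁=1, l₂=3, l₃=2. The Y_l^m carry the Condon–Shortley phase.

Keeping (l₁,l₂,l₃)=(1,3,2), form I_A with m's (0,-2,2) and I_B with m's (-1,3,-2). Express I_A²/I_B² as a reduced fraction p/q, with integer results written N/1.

1/3

Same 1,3,2: normalisation and zero-m 3j drop out of the ratio.
A: Δ: 2! 0! 4! / 7! → 1/105; sum: t=1:−1/24 = -1/24; 3j²(1 3 2; 0 -2 2) = Δ·Π!·Σ² = 1/21  (sign -1)
B: Δ: 2! 0! 4! / 7! → 1/105; sum: t=2:+1/48 = 1/48; 3j²(1 3 2; -1 3 -2) = Δ·Π!·Σ² = 1/7  (sign +1)
I_A²/I_B² = (1/21)/(1/7) = 1/3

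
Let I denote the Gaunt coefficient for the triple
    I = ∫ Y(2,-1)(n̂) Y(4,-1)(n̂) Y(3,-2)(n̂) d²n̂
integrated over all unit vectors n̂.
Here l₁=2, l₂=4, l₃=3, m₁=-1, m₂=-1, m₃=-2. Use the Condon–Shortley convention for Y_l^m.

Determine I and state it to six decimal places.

0.000000

m-sum = -1 − 1 − 2 = -4 ≠ 0 ⇒ I = 0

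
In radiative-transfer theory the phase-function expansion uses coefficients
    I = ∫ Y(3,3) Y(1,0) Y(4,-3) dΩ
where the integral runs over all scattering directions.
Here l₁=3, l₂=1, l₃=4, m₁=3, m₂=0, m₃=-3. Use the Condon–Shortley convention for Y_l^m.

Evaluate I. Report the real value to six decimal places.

Checks pass: Σm=0; 8 even; l₃=4∈[2,4].
(2·3+1)(2·1+1)(2·4+1) = 189
Δ: 0! 6! 2! / 9! → 1/252
sum: t=0:+1/36 = 1/36
3j²(3 1 4; 0 0 0) = Δ·Π!·Σ² = 4/63  (sign +1)
sum: t=0:+1/720 = 1/720
3j²(3 1 4; 3 0 -3) = Δ·Π!·Σ² = 1/36  (sign -1)
combine: 4πI² = 189·4/63·1/36 = 1/3
take √, sign -1: I = -0.16286750

-0.162868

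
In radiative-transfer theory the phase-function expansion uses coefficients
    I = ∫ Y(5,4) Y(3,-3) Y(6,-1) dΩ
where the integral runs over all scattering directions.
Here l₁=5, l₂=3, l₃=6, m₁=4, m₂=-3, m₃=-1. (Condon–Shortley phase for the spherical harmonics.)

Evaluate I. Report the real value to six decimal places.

0.072068

Checks pass: Σm=0; 14 even; l₃=6∈[2,8].
(2·5+1)(2·3+1)(2·6+1) = 1001
Δ: 2! 8! 4! / 15! → 1/675675
sum: t=0:+1/8640 t=1:−1/2304 t=2:+1/8640 = -7/34560
3j²(5 3 6; 0 0 0) = Δ·Π!·Σ² = 7/429  (sign -1)
sum: t=0:+1/241920 = 1/241920
3j²(5 3 6; 4 -3 -1) = Δ·Π!·Σ² = 4/1001  (sign -1)
combine: 4πI² = 1001·7/429·4/1001 = 28/429
take √, sign +1: I = 0.07206849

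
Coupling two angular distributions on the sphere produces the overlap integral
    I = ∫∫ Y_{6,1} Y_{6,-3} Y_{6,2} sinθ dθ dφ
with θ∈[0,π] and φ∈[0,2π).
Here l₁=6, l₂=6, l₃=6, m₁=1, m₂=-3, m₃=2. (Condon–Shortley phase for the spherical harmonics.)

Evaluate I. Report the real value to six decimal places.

-0.055657

Rules hold: Σm=0, L=18 even, 0≤6≤12.
N = 13·13·13 = 2197
Δ = 6!·6!·6!/19! = 1/325909584
Racah Σ t=0..6: t=0:+1/373248000 t=1:−1/1728000 t=2:+1/110592 t=3:−1/46656 t=4:+1/110592 t=5:−1/1728000 t=6:+1/373248000 = -7/1555200
⇒ 3j(6 6 6; 0 0 0)² = 400/46189, sgn -1
Racah Σ t=0..3: t=0:+1/3110400 t=1:−1/276480 t=2:+1/207360 t=3:−1/1244160 = 1/1382400
⇒ 3j(6 6 6; 1 -3 2)² = 189/92378, sgn +1
4πI² = N·(3j₀)²·(3jₘ)² = 491400/12623809
I = -1·√(0.0389264/4π) = -0.05565670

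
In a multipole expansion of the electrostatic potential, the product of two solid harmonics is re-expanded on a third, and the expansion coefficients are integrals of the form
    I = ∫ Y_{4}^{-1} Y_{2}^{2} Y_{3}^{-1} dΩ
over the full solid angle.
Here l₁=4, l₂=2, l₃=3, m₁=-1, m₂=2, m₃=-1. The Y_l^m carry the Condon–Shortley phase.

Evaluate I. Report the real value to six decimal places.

l₁+l₂+l₃=9 is odd: 3j(l;000)=0 ⇒ I=0

0.000000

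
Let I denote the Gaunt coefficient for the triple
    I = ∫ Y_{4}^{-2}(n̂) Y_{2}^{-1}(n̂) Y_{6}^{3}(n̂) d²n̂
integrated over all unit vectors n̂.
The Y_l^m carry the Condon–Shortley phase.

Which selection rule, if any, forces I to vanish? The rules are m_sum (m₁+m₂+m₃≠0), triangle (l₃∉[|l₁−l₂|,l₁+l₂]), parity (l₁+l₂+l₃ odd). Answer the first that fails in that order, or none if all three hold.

Σmᵢ = 0  ✓
l₃∈[|l₁−l₂|,l₁+l₂]=[2,6], have l₃=6  ✓
Σlᵢ = 12 ⇒ even  ✓

none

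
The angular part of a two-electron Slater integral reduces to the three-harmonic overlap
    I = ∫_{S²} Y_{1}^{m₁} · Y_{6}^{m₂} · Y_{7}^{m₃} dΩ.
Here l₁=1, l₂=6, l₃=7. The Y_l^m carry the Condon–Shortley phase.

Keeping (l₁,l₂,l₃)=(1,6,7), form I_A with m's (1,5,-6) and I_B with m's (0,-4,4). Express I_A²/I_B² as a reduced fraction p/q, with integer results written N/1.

Shared (l₁,l₂,l₃)=(1,6,7): N and (l;000)² cancel in I_A²/I_B².
A: Δ = 0!·2!·12!/15! = 1/1365; Racah Σ t=0..0: t=0:+1/79833600 = 1/79833600; ⇒ 3j(1 6 7; 1 5 -6)² = 2/35, sgn -1
B: Δ = 0!·2!·12!/15! = 1/1365; Racah Σ t=0..0: t=0:+1/7257600 = 1/7257600; ⇒ 3j(1 6 7; 0 -4 4)² = 11/455, sgn -1
I_A²/I_B² = (2/35)/(11/455) = 26/11

26/11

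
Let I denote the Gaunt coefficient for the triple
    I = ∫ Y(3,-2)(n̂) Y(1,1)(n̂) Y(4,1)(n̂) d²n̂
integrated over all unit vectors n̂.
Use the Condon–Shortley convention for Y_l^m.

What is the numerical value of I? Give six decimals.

Rules hold: Σm=0, L=8 even, 2≤4≤4.
N = 7·3·9 = 189
Δ = 0!·6!·2!/9! = 1/252
Racah Σ t=0..0: t=0:+1/36 = 1/36
⇒ 3j(3 1 4; 0 0 0)² = 4/63, sgn +1
Racah Σ t=0..0: t=0:+1/240 = 1/240
⇒ 3j(3 1 4; -2 1 1)² = 1/84, sgn -1
4πI² = N·(3j₀)²·(3jₘ)² = 1/7
I = -1·√(0.142857/4π) = -0.10662181

-0.106622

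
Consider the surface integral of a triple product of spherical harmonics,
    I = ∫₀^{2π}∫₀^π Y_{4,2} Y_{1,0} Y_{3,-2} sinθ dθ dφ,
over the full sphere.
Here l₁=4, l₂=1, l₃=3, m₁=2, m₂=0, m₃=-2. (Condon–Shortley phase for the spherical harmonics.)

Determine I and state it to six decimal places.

0.213244

Checks pass: Σm=0; 8 even; l₃=3∈[3,5].
(2·4+1)(2·1+1)(2·3+1) = 189
Δ: 2! 6! 0! / 9! → 1/252
sum: t=1:−1/36 = -1/36
3j²(4 1 3; 0 0 0) = Δ·Π!·Σ² = 4/63  (sign +1)
sum: t=1:−1/120 = -1/120
3j²(4 1 3; 2 0 -2) = Δ·Π!·Σ² = 1/21  (sign +1)
combine: 4πI² = 189·4/63·1/21 = 4/7
take √, sign +1: I = 0.21324362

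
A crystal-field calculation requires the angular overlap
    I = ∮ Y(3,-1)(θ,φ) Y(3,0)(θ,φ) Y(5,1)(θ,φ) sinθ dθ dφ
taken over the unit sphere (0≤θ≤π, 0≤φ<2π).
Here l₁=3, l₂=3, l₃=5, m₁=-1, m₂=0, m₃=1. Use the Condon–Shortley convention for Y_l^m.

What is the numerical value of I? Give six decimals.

0.000000

l₁+l₂+l₃=11 is odd: 3j(l;000)=0 ⇒ I=0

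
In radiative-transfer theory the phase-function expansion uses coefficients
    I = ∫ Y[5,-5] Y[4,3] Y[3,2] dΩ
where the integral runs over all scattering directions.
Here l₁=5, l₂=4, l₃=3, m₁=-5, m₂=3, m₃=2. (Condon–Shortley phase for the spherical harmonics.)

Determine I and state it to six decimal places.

-0.212007

m-sum 0 ✓  L=12 even ✓  1≤3≤9 ✓
Π(2lᵢ+1) = 11×9×7 = 693
triangle coeff Δ(5,4,3) = 1/180180
Σ_t [2,4]: t=2:+1/576 t=3:−1/144 t=4:+1/576 = -1/288
(3j)²=20/1001 [(5 4 3; 0 0 0)], sign=+1
Σ_t [6,6]: t=6:+1/17280 = 1/17280
(3j)²=35/858 [(5 4 3; -5 3 2)], sign=-1
⇒ 4πI² = 1050/1859
I = (-1)√(1050/1859/(4π)) = -0.21200691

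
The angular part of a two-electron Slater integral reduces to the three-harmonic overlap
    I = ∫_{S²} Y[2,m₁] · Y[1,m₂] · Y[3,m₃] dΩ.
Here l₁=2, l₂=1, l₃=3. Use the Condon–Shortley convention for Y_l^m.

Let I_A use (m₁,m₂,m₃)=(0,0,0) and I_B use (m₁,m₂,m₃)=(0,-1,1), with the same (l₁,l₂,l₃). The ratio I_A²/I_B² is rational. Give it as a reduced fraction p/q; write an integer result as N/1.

3/2

Same 2,1,3: normalisation and zero-m 3j drop out of the ratio.
A: Δ: 0! 4! 2! / 7! → 1/105; sum: t=0:+1/4 = 1/4; 3j²(2 1 3; 0 0 0) = Δ·Π!·Σ² = 3/35  (sign -1)
B: Δ: 0! 4! 2! / 7! → 1/105; sum: t=0:+1/8 = 1/8; 3j²(2 1 3; 0 -1 1) = Δ·Π!·Σ² = 2/35  (sign +1)
I_A²/I_B² = (3/35)/(2/35) = 3/2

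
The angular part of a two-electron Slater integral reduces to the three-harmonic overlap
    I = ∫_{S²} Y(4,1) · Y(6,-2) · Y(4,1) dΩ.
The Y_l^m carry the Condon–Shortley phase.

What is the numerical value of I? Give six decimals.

Rules hold: Σm=0, L=14 even, 2≤4≤10.
N = 9·13·9 = 1053
Δ = 6!·2!·6!/15! = 1/1261260
Racah Σ t=2..4: t=2:+1/4608 t=3:−1/1296 t=4:+1/4608 = -7/20736
⇒ 3j(4 6 4; 0 0 0)² = 20/1287, sgn -1
Racah Σ t=1..3: t=1:−1/8640 t=2:+1/2304 t=3:−1/8640 = 7/34560
⇒ 3j(4 6 4; 1 -2 1)² = 7/429, sgn -1
4πI² = N·(3j₀)²·(3jₘ)² = 420/1573
I = +1·√(0.267006/4π) = 0.14576570

0.145766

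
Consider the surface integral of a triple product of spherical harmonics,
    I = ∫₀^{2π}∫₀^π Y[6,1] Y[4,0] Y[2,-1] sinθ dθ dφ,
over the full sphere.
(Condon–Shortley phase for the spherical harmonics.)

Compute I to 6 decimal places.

Checks pass: Σm=0; 12 even; l₃=2∈[2,10].
(2·6+1)(2·4+1)(2·2+1) = 585
Δ: 8! 4! 0! / 13! → 1/6435
sum: t=4:+1/2304 = 1/2304
3j²(6 4 2; 0 0 0) = Δ·Π!·Σ² = 5/143  (sign +1)
sum: t=4:+1/3456 = 1/3456
3j²(6 4 2; 1 0 -1) = Δ·Π!·Σ² = 35/1287  (sign -1)
combine: 4πI² = 585·5/143·35/1287 = 875/1573
take √, sign -1: I = -0.21039467

-0.210395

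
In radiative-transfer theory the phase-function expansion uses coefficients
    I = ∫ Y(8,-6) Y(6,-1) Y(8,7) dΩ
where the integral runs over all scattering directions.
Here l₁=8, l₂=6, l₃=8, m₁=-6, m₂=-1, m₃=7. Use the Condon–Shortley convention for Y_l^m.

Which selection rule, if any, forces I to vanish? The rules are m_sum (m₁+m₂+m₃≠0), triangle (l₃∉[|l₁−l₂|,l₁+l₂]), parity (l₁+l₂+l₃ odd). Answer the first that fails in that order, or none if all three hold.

m₁+m₂+m₃ = -6 − 1 + 7 = 0  ✓
triangle: |8−6|=2 ≤ l₃=8 ≤ 8+6=14  ✓
parity: l₁+l₂+l₃ = 22 is even  ✓

none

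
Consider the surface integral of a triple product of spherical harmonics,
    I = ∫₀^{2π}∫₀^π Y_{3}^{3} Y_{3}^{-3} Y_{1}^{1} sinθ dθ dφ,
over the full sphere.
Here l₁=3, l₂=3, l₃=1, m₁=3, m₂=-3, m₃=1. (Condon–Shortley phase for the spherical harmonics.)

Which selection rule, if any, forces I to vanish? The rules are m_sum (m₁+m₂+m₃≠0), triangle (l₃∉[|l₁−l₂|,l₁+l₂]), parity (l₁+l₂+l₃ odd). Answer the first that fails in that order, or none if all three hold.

m_sum

azimuthal sum: 3 − 3 + 1 = 1  ✗
0 ≤ 1 ≤ 6 (triangle on l)
L = 3 + 3 + 1 = 7 (odd)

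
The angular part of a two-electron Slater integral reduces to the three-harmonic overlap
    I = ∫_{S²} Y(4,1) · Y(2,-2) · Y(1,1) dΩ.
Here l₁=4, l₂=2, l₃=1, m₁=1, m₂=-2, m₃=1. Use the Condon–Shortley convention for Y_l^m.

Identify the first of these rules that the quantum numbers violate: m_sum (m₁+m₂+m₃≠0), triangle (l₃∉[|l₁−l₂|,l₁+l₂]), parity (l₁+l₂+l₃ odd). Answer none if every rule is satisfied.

triangle

m₁+m₂+m₃ = 1 − 2 + 1 = 0  ✓
triangle: |4−2|=2 ≤ l₃=1 ≤ 4+2=6  ✗
parity: l₁+l₂+l₃ = 7 is odd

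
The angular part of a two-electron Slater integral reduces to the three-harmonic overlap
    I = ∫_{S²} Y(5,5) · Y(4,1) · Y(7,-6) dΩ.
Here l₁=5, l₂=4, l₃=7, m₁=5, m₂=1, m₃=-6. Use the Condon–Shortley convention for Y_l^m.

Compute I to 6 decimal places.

-0.207103

Rules hold: Σm=0, L=16 even, 1≤7≤9.
N = 11·9·15 = 1485
Δ = 2!·8!·6!/17! = 1/6126120
Racah Σ t=0..2: t=0:+1/69120 t=1:−1/20736 t=2:+1/69120 = -1/51840
⇒ 3j(5 4 7; 0 0 0)² = 280/21879, sgn +1
Racah Σ t=0..0: t=0:+1/9676800 = 1/9676800
⇒ 3j(5 4 7; 5 1 -6)² = 27/952, sgn -1
4πI² = N·(3j₀)²·(3jₘ)² = 2025/3757
I = -1·√(0.538994/4π) = -0.20710328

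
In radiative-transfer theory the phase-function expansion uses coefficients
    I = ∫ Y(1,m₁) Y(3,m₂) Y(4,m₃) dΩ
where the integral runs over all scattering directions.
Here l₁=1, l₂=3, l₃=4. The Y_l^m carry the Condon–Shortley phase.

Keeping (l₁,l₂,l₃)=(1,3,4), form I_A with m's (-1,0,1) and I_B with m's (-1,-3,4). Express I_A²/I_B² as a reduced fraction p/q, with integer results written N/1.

l's match ⇒ only the (l;m) 3-j factors differ between A and B.
A: triangle coeff Δ(1,3,4) = 1/252; Σ_t [0,0]: t=0:+1/72 = 1/72; (3j)²=5/126 [(1 3 4; -1 0 1)], sign=-1
B: triangle coeff Δ(1,3,4) = 1/252; Σ_t [0,0]: t=0:+1/1440 = 1/1440; (3j)²=1/9 [(1 3 4; -1 -3 4)], sign=+1
I_A²/I_B² = (5/126)/(1/9) = 5/14

5/14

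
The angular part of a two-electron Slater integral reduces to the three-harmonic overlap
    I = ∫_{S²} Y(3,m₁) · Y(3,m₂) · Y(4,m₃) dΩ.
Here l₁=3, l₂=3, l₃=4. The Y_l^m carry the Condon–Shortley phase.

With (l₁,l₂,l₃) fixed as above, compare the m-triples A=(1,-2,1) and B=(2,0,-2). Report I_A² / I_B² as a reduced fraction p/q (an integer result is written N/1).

Shared (l₁,l₂,l₃)=(3,3,4): N and (l;000)² cancel in I_A²/I_B².
A: Δ = 2!·4!·4!/11! = 1/34650; Racah Σ t=0..1: t=0:+1/48 t=1:−1/144 = 1/72; ⇒ 3j(3 3 4; 1 -2 1)² = 16/693, sgn -1
B: Δ = 2!·4!·4!/11! = 1/34650; Racah Σ t=0..1: t=0:+1/72 t=1:−1/96 = 1/288; ⇒ 3j(3 3 4; 2 0 -2)² = 1/462, sgn +1
I_A²/I_B² = (16/693)/(1/462) = 32/3

32/3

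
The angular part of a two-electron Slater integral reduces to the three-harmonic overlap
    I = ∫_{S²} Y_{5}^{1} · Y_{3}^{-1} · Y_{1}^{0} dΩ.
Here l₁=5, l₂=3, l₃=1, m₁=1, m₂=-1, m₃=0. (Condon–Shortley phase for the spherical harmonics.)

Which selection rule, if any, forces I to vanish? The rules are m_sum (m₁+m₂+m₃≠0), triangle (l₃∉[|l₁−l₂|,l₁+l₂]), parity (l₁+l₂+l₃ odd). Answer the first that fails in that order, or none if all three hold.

triangle

azimuthal sum: 1 − 1 + 0 = 0  ✓
2 ≤ 1 ≤ 8 (triangle on l)  ✗
L = 5 + 3 + 1 = 9 (odd)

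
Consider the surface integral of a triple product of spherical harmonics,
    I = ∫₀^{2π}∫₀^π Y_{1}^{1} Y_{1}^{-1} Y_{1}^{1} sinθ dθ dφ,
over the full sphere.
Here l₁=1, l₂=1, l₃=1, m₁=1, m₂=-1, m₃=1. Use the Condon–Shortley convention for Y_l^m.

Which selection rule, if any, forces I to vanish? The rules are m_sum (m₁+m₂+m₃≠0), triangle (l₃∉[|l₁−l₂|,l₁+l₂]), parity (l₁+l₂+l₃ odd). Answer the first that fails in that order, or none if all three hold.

azimuthal sum: 1 − 1 + 1 = 1  ✗
0 ≤ 1 ≤ 2 (triangle on l)
L = 1 + 1 + 1 = 3 (odd)

m_sum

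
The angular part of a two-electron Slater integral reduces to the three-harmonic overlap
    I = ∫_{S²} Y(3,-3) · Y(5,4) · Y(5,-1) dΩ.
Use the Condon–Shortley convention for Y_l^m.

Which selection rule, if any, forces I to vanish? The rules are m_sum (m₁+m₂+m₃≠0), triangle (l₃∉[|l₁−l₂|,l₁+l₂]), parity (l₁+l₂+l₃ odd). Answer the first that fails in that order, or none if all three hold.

parity

Σmᵢ = 0  ✓
l₃∈[|l₁−l₂|,l₁+l₂]=[2,8], have l₃=5  ✓
Σlᵢ = 13 ⇒ odd  ✗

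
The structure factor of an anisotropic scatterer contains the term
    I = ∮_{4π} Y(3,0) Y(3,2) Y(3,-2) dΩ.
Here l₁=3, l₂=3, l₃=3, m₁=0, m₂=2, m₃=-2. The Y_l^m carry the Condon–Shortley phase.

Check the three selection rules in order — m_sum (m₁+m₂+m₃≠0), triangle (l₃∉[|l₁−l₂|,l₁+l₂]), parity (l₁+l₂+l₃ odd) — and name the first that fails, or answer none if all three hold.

m₁+m₂+m₃ = 0 + 2 − 2 = 0  ✓
triangle: |3−3|=0 ≤ l₃=3 ≤ 3+3=6  ✓
parity: l₁+l₂+l₃ = 9 is odd  ✗

parity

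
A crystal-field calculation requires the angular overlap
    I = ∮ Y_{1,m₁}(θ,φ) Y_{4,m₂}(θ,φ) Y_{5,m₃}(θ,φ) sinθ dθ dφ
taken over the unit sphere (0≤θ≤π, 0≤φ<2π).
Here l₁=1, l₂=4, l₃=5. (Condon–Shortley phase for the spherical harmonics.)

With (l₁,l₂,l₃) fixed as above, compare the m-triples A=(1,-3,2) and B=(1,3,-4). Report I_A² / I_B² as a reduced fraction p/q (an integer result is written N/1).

1/12

Same 1,4,5: normalisation and zero-m 3j drop out of the ratio.
A: Δ: 0! 2! 8! / 11! → 1/495; sum: t=0:+1/10080 = 1/10080; 3j²(1 4 5; 1 -3 2) = Δ·Π!·Σ² = 1/165  (sign -1)
B: Δ: 0! 2! 8! / 11! → 1/495; sum: t=0:+1/10080 = 1/10080; 3j²(1 4 5; 1 3 -4) = Δ·Π!·Σ² = 4/55  (sign -1)
I_A²/I_B² = (1/165)/(4/55) = 1/12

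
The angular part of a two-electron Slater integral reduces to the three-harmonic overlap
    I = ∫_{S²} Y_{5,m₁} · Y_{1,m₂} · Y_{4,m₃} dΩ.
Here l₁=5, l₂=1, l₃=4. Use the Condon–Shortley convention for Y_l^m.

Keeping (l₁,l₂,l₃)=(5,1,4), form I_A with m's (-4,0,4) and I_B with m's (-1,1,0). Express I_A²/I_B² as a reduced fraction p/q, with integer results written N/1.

Same 5,1,4: normalisation and zero-m 3j drop out of the ratio.
A: Δ: 2! 8! 0! / 11! → 1/495; sum: t=1:−1/40320 = -1/40320; 3j²(5 1 4; -4 0 4) = Δ·Π!·Σ² = 1/55  (sign -1)
B: Δ: 2! 8! 0! / 11! → 1/495; sum: t=2:+1/1152 = 1/1152; 3j²(5 1 4; -1 1 0) = Δ·Π!·Σ² = 1/33  (sign +1)
I_A²/I_B² = (1/55)/(1/33) = 3/5

3/5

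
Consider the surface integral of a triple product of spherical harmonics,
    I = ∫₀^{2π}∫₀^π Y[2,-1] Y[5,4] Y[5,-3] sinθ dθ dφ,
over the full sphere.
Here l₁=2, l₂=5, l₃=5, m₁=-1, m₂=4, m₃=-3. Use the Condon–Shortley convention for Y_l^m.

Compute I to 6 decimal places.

Rules hold: Σm=0, L=12 even, 3≤5≤7.
N = 5·11·11 = 605
Δ = 2!·2!·8!/13! = 1/38610
Racah Σ t=0..2: t=0:+1/2880 t=1:−1/576 t=2:+1/2880 = -1/960
⇒ 3j(2 5 5; 0 0 0)² = 10/429, sgn +1
Racah Σ t=1..2: t=1:−1/80640 t=2:+1/10080 = 1/11520
⇒ 3j(2 5 5; -1 4 -3)² = 49/1430, sgn +1
4πI² = N·(3j₀)²·(3jₘ)² = 245/507
I = +1·√(0.483235/4π) = 0.19609844

0.196098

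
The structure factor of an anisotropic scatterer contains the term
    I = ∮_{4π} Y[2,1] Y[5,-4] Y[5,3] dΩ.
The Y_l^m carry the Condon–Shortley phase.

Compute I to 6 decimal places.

0.196098

Rules hold: Σm=0, L=12 even, 3≤5≤7.
N = 5·11·11 = 605
Δ = 2!·2!·8!/13! = 1/38610
Racah Σ t=0..2: t=0:+1/2880 t=1:−1/576 t=2:+1/2880 = -1/960
⇒ 3j(2 5 5; 0 0 0)² = 10/429, sgn +1
Racah Σ t=0..1: t=0:+1/10080 t=1:−1/80640 = 1/11520
⇒ 3j(2 5 5; 1 -4 3)² = 49/1430, sgn +1
4πI² = N·(3j₀)²·(3jₘ)² = 245/507
I = +1·√(0.483235/4π) = 0.19609844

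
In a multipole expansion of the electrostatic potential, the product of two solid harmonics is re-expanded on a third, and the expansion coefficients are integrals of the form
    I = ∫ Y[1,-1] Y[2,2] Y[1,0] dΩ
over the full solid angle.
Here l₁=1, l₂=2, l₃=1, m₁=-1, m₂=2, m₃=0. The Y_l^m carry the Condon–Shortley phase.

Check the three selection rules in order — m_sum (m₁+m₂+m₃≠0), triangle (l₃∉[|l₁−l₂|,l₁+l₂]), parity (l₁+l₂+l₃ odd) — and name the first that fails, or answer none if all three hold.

m_sum

Σmᵢ = 1  ✗
l₃∈[|l₁−l₂|,l₁+l₂]=[1,3], have l₃=1
Σlᵢ = 4 ⇒ even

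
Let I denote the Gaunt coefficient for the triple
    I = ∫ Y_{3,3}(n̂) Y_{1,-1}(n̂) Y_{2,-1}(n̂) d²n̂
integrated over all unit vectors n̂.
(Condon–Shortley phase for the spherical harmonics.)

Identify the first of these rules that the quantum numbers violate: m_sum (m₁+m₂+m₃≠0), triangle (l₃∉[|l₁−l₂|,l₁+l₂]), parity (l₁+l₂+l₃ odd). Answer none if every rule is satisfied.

Σmᵢ = 1  ✗
l₃∈[|l₁−l₂|,l₁+l₂]=[2,4], have l₃=2
Σlᵢ = 6 ⇒ even

m_sum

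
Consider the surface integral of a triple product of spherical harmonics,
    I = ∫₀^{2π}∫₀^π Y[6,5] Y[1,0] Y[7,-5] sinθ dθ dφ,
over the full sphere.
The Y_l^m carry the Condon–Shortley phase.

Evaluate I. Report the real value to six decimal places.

m-sum 0 ✓  L=14 even ✓  5≤7≤7 ✓
Π(2lᵢ+1) = 13×3×15 = 585
triangle coeff Δ(6,1,7) = 1/1365
Σ_t [0,0]: t=0:+1/518400 = 1/518400
(3j)²=7/195 [(6 1 7; 0 0 0)], sign=-1
Σ_t [0,0]: t=0:+1/39916800 = 1/39916800
(3j)²=8/455 [(6 1 7; 5 0 -5)], sign=+1
⇒ 4πI² = 24/65
I = (-1)√(24/65/(4π)) = -0.17141310

-0.171413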